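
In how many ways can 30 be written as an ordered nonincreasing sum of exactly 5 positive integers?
p(30, 5 parts) = 377

Partitions of n into exactly k parts are in bijection with partitions of n − k into at most k parts (subtract 1 from each part). So p(30, exactly 5) = p(25, parts ≤ 5). Computing via the recurrence p(m, j) = p(m, j−1) + p(m−j, j) gives 377.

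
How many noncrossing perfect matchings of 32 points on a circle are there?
C_16 = 35357670

These noncrossing handshakes are counted by the Catalan number C_n = (1/(n + 1)) · C(2n, n). For n = 16: C_16 = (1/17) · C(32, 16) = 601080390/17 = 35357670.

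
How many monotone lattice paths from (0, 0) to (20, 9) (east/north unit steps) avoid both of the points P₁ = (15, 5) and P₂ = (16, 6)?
Number of paths = 6535326

Inclusion–exclusion. Total paths: C(29, 20) = 10015005. Through P₁: C(20, 15)·C(9, 5) = 1953504. Through P₂: C(22, 16)·C(7, 4) = 2611455. Since P₁ is strictly southwest of P₂, a monotone path through both must visit P₁ then P₂; paths through both = C(20, 15)·C(2, 1)·C(7, 4) = 1085280. Avoid both = 10015005 − 1953504 − 2611455 + 1085280 = 6535326.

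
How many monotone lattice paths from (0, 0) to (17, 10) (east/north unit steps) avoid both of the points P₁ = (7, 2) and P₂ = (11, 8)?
Number of paths = 4956381

Inclusion–exclusion. Total paths: C(27, 17) = 8436285. Through P₁: C(9, 7)·C(18, 10) = 1575288. Through P₂: C(19, 11)·C(8, 6) = 2116296. Since P₁ is strictly southwest of P₂, a monotone path through both must visit P₁ then P₂; paths through both = C(9, 7)·C(10, 4)·C(8, 6) = 211680. Avoid both = 8436285 − 1575288 − 2116296 + 211680 = 4956381.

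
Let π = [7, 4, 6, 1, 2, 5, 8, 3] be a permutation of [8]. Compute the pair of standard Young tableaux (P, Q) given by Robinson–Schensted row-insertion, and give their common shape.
P = [1, 2, 3, 8] / [4, 5] / [6] / [7];  Q = [1, 3, 6, 7] / [2, 5] / [4] / [8];  common shape = (4, 2, 1, 1)

Row-insert the values π_1, π_2, … into P one at a time, bumping the leftmost entry strictly greater than the inserted value down to the next row. The recording tableau Q records, in position (i, j), the step at which that cell was added to P.
  Insert 7 (step 1): P = [7];  Q = [1]
  Insert 4 (step 2): P = [4] / [7];  Q = [1] / [2]
  Insert 6 (step 3): P = [4, 6] / [7];  Q = [1, 3] / [2]
  Insert 1 (step 4): P = [1, 6] / [4] / [7];  Q = [1, 3] / [2] / [4]
  Insert 2 (step 5): P = [1, 2] / [4, 6] / [7];  Q = [1, 3] / [2, 5] / [4]
  Insert 5 (step 6): P = [1, 2, 5] / [4, 6] / [7];  Q = [1, 3, 6] / [2, 5] / [4]
  Insert 8 (step 7): P = [1, 2, 5, 8] / [4, 6] / [7];  Q = [1, 3, 6, 7] / [2, 5] / [4]
  Insert 3 (step 8): P = [1, 2, 3, 8] / [4, 5] / [6] / [7];  Q = [1, 3, 6, 7] / [2, 5] / [4] / [8]
Final shape: (4, 2, 1, 1).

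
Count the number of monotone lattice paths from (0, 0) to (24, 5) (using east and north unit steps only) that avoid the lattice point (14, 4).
Number of paths = 85095

Total paths from (0, 0) to (24, 5): C(29, 24) = 118755. Paths through (14, 4): (paths (0, 0) → (14, 4)) × (paths (14, 4) → (24, 5)) = C(18, 14) · C(11, 10) = 3060 · 11 = 33660. Avoidance count = 118755 − 33660 = 85095.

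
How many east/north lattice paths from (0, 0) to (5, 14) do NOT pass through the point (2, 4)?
Number of paths = 7338

Total paths from (0, 0) to (5, 14): C(19, 5) = 11628. Paths through (2, 4): (paths (0, 0) → (2, 4)) × (paths (2, 4) → (5, 14)) = C(6, 2) · C(13, 3) = 15 · 286 = 4290. Avoidance count = 11628 − 4290 = 7338.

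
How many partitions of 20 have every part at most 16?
p(20, parts ≤ 16) = 620

Use the recurrence p(n, m) = p(n, m−1) + p(n−m, m): either the largest part is < m (count p(n, m−1)) or the largest part is exactly m (remove one copy of m, count p(n−m, m)). With p(0, ·) = 1 this gives p(20, parts ≤ 16) = 620. (By conjugating Young diagrams, this also counts partitions of 20 into at most 16 parts.)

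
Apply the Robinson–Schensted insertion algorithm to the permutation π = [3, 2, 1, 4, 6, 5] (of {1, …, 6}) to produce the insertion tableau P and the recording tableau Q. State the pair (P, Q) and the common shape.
P = [1, 4, 5] / [2, 6] / [3];  Q = [1, 4, 5] / [2, 6] / [3];  common shape = (3, 2, 1)

Row-insert the values π_1, π_2, … into P one at a time, bumping the leftmost entry strictly greater than the inserted value down to the next row. The recording tableau Q records, in position (i, j), the step at which that cell was added to P.
  Insert 3 (step 1): P = [3];  Q = [1]
  Insert 2 (step 2): P = [2] / [3];  Q = [1] / [2]
  Insert 1 (step 3): P = [1] / [2] / [3];  Q = [1] / [2] / [3]
  Insert 4 (step 4): P = [1, 4] / [2] / [3];  Q = [1, 4] / [2] / [3]
  Insert 6 (step 5): P = [1, 4, 6] / [2] / [3];  Q = [1, 4, 5] / [2] / [3]
  Insert 5 (step 6): P = [1, 4, 5] / [2, 6] / [3];  Q = [1, 4, 5] / [2, 6] / [3]
Final shape: (3, 2, 1).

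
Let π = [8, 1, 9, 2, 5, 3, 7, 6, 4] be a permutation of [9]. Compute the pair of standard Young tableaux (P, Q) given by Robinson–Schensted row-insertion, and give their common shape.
P = [1, 2, 3, 4] / [5, 6] / [7, 9] / [8];  Q = [1, 3, 5, 7] / [2, 4] / [6, 8] / [9];  common shape = (4, 2, 2, 1)

Row-insert the values π_1, π_2, … into P one at a time, bumping the leftmost entry strictly greater than the inserted value down to the next row. The recording tableau Q records, in position (i, j), the step at which that cell was added to P.
  Insert 8 (step 1): P = [8];  Q = [1]
  Insert 1 (step 2): P = [1] / [8];  Q = [1] / [2]
  Insert 9 (step 3): P = [1, 9] / [8];  Q = [1, 3] / [2]
  Insert 2 (step 4): P = [1, 2] / [8, 9];  Q = [1, 3] / [2, 4]
  Insert 5 (step 5): P = [1, 2, 5] / [8, 9];  Q = [1, 3, 5] / [2, 4]
  Insert 3 (step 6): P = [1, 2, 3] / [5, 9] / [8];  Q = [1, 3, 5] / [2, 4] / [6]
  Insert 7 (step 7): P = [1, 2, 3, 7] / [5, 9] / [8];  Q = [1, 3, 5, 7] / [2, 4] / [6]
  Insert 6 (step 8): P = [1, 2, 3, 6] / [5, 7] / [8, 9];  Q = [1, 3, 5, 7] / [2, 4] / [6, 8]
  Insert 4 (step 9): P = [1, 2, 3, 4] / [5, 6] / [7, 9] / [8];  Q = [1, 3, 5, 7] / [2, 4] / [6, 8] / [9]
Final shape: (4, 2, 2, 1).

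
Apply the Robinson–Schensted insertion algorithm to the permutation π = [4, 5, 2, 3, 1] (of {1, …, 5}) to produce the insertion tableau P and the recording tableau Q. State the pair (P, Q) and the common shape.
P = [1, 3] / [2, 5] / [4];  Q = [1, 2] / [3, 4] / [5];  common shape = (2, 2, 1)

Row-insert the values π_1, π_2, … into P one at a time, bumping the leftmost entry strictly greater than the inserted value down to the next row. The recording tableau Q records, in position (i, j), the step at which that cell was added to P.
  Insert 4 (step 1): P = [4];  Q = [1]
  Insert 5 (step 2): P = [4, 5];  Q = [1, 2]
  Insert 2 (step 3): P = [2, 5] / [4];  Q = [1, 2] / [3]
  Insert 3 (step 4): P = [2, 3] / [4, 5];  Q = [1, 2] / [3, 4]
  Insert 1 (step 5): P = [1, 3] / [2, 5] / [4];  Q = [1, 2] / [3, 4] / [5]
Final shape: (2, 2, 1).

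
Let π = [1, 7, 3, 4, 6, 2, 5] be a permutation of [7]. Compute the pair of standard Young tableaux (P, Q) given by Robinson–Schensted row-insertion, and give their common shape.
P = [1, 2, 4, 5] / [3, 6] / [7];  Q = [1, 2, 4, 5] / [3, 7] / [6];  common shape = (4, 2, 1)

Row-insert the values π_1, π_2, … into P one at a time, bumping the leftmost entry strictly greater than the inserted value down to the next row. The recording tableau Q records, in position (i, j), the step at which that cell was added to P.
  Insert 1 (step 1): P = [1];  Q = [1]
  Insert 7 (step 2): P = [1, 7];  Q = [1, 2]
  Insert 3 (step 3): P = [1, 3] / [7];  Q = [1, 2] / [3]
  Insert 4 (step 4): P = [1, 3, 4] / [7];  Q = [1, 2, 4] / [3]
  Insert 6 (step 5): P = [1, 3, 4, 6] / [7];  Q = [1, 2, 4, 5] / [3]
  Insert 2 (step 6): P = [1, 2, 4, 6] / [3] / [7];  Q = [1, 2, 4, 5] / [3] / [6]
  Insert 5 (step 7): P = [1, 2, 4, 5] / [3, 6] / [7];  Q = [1, 2, 4, 5] / [3, 7] / [6]
Final shape: (4, 2, 1).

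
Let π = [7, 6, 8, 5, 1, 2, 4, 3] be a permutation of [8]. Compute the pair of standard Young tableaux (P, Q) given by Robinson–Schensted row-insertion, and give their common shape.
P = [1, 2, 3] / [4, 8] / [5] / [6] / [7];  Q = [1, 3, 7] / [2, 6] / [4] / [5] / [8];  common shape = (3, 2, 1, 1, 1)

Row-insert the values π_1, π_2, … into P one at a time, bumping the leftmost entry strictly greater than the inserted value down to the next row. The recording tableau Q records, in position (i, j), the step at which that cell was added to P.
  Insert 7 (step 1): P = [7];  Q = [1]
  Insert 6 (step 2): P = [6] / [7];  Q = [1] / [2]
  Insert 8 (step 3): P = [6, 8] / [7];  Q = [1, 3] / [2]
  Insert 5 (step 4): P = [5, 8] / [6] / [7];  Q = [1, 3] / [2] / [4]
  Insert 1 (step 5): P = [1, 8] / [5] / [6] / [7];  Q = [1, 3] / [2] / [4] / [5]
  Insert 2 (step 6): P = [1, 2] / [5, 8] / [6] / [7];  Q = [1, 3] / [2, 6] / [4] / [5]
  Insert 4 (step 7): P = [1, 2, 4] / [5, 8] / [6] / [7];  Q = [1, 3, 7] / [2, 6] / [4] / [5]
  Insert 3 (step 8): P = [1, 2, 3] / [4, 8] / [5] / [6] / [7];  Q = [1, 3, 7] / [2, 6] / [4] / [5] / [8]
Final shape: (3, 2, 1, 1, 1).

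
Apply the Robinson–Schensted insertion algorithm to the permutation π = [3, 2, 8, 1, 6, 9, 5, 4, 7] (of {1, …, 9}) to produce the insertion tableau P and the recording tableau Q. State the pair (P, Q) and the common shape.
P = [1, 4, 7] / [2, 5, 9] / [3, 6] / [8];  Q = [1, 3, 6] / [2, 5, 9] / [4, 7] / [8];  common shape = (3, 3, 2, 1)

Row-insert the values π_1, π_2, … into P one at a time, bumping the leftmost entry strictly greater than the inserted value down to the next row. The recording tableau Q records, in position (i, j), the step at which that cell was added to P.
  Insert 3 (step 1): P = [3];  Q = [1]
  Insert 2 (step 2): P = [2] / [3];  Q = [1] / [2]
  Insert 8 (step 3): P = [2, 8] / [3];  Q = [1, 3] / [2]
  Insert 1 (step 4): P = [1, 8] / [2] / [3];  Q = [1, 3] / [2] / [4]
  Insert 6 (step 5): P = [1, 6] / [2, 8] / [3];  Q = [1, 3] / [2, 5] / [4]
  Insert 9 (step 6): P = [1, 6, 9] / [2, 8] / [3];  Q = [1, 3, 6] / [2, 5] / [4]
  Insert 5 (step 7): P = [1, 5, 9] / [2, 6] / [3, 8];  Q = [1, 3, 6] / [2, 5] / [4, 7]
  Insert 4 (step 8): P = [1, 4, 9] / [2, 5] / [3, 6] / [8];  Q = [1, 3, 6] / [2, 5] / [4, 7] / [8]
  Insert 7 (step 9): P = [1, 4, 7] / [2, 5, 9] / [3, 6] / [8];  Q = [1, 3, 6] / [2, 5, 9] / [4, 7] / [8]
Final shape: (3, 3, 2, 1).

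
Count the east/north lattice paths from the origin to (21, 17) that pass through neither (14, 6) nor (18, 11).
Number of paths = 25051708620

Inclusion–exclusion. Total paths: C(38, 21) = 28781143380. Through P₁: C(20, 14)·C(18, 7) = 1233498240. Through P₂: C(29, 18)·C(9, 3) = 2906172360. Since P₁ is strictly southwest of P₂, a monotone path through both must visit P₁ then P₂; paths through both = C(20, 14)·C(9, 4)·C(9, 3) = 410235840. Avoid both = 28781143380 − 1233498240 − 2906172360 + 410235840 = 25051708620.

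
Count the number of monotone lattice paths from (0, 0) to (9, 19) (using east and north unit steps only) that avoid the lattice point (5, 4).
Number of paths = 6418524

Total paths from (0, 0) to (9, 19): C(28, 9) = 6906900. Paths through (5, 4): (paths (0, 0) → (5, 4)) × (paths (5, 4) → (9, 19)) = C(9, 5) · C(19, 4) = 126 · 3876 = 488376. Avoidance count = 6906900 − 488376 = 6418524.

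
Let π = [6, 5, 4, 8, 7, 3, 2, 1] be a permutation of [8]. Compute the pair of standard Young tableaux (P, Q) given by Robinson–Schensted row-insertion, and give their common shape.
P = [1, 7] / [2, 8] / [3] / [4] / [5] / [6];  Q = [1, 4] / [2, 5] / [3] / [6] / [7] / [8];  common shape = (2, 2, 1, 1, 1, 1)

Row-insert the values π_1, π_2, … into P one at a time, bumping the leftmost entry strictly greater than the inserted value down to the next row. The recording tableau Q records, in position (i, j), the step at which that cell was added to P.
  Insert 6 (step 1): P = [6];  Q = [1]
  Insert 5 (step 2): P = [5] / [6];  Q = [1] / [2]
  Insert 4 (step 3): P = [4] / [5] / [6];  Q = [1] / [2] / [3]
  Insert 8 (step 4): P = [4, 8] / [5] / [6];  Q = [1, 4] / [2] / [3]
  Insert 7 (step 5): P = [4, 7] / [5, 8] / [6];  Q = [1, 4] / [2, 5] / [3]
  Insert 3 (step 6): P = [3, 7] / [4, 8] / [5] / [6];  Q = [1, 4] / [2, 5] / [3] / [6]
  Insert 2 (step 7): P = [2, 7] / [3, 8] / [4] / [5] / [6];  Q = [1, 4] / [2, 5] / [3] / [6] / [7]
  Insert 1 (step 8): P = [1, 7] / [2, 8] / [3] / [4] / [5] / [6];  Q = [1, 4] / [2, 5] / [3] / [6] / [7] / [8]
Final shape: (2, 2, 1, 1, 1, 1).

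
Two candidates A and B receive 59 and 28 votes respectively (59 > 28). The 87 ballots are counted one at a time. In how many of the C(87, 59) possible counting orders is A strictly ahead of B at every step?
Strict-lead orderings = 17762276310609452935080

Total orderings of the 87 votes with 59 for A: C(87, 59) = 49848969000742658237160. By the Bertrand ballot formula (Cycle Lemma / reflection principle), the number of orderings in which A is strictly ahead of B throughout is (p − q)/(p + q) · C(p + q, p) = (59 − 28)/(59 + 28) · 49848969000742658237160 = 17762276310609452935080.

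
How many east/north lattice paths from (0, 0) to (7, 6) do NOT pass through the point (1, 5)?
Number of paths = 1674

Total paths from (0, 0) to (7, 6): C(13, 7) = 1716. Paths through (1, 5): (paths (0, 0) → (1, 5)) × (paths (1, 5) → (7, 6)) = C(6, 1) · C(7, 6) = 6 · 7 = 42. Avoidance count = 1716 − 42 = 1674.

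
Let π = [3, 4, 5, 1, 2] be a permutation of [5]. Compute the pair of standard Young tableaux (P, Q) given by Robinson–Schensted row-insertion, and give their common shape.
P = [1, 2, 5] / [3, 4];  Q = [1, 2, 3] / [4, 5];  common shape = (3, 2)

Row-insert the values π_1, π_2, … into P one at a time, bumping the leftmost entry strictly greater than the inserted value down to the next row. The recording tableau Q records, in position (i, j), the step at which that cell was added to P.
  Insert 3 (step 1): P = [3];  Q = [1]
  Insert 4 (step 2): P = [3, 4];  Q = [1, 2]
  Insert 5 (step 3): P = [3, 4, 5];  Q = [1, 2, 3]
  Insert 1 (step 4): P = [1, 4, 5] / [3];  Q = [1, 2, 3] / [4]
  Insert 2 (step 5): P = [1, 2, 5] / [3, 4];  Q = [1, 2, 3] / [4, 5]
Final shape: (3, 2).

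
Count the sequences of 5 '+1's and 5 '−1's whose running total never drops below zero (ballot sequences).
C_5 = 42

These ballot sequences are counted by the Catalan number C_n = (1/(n + 1)) · C(2n, n). For n = 5: C_5 = (1/6) · C(10, 5) = 252/6 = 42.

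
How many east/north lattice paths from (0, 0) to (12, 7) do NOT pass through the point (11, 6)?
Number of paths = 25636

Total paths from (0, 0) to (12, 7): C(19, 12) = 50388. Paths through (11, 6): (paths (0, 0) → (11, 6)) × (paths (11, 6) → (12, 7)) = C(17, 11) · C(2, 1) = 12376 · 2 = 24752. Avoidance count = 50388 − 24752 = 25636.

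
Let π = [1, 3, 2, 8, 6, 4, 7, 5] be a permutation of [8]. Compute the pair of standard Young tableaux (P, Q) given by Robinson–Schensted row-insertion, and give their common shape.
P = [1, 2, 4, 5] / [3, 6, 7] / [8];  Q = [1, 2, 4, 7] / [3, 5, 8] / [6];  common shape = (4, 3, 1)

Row-insert the values π_1, π_2, … into P one at a time, bumping the leftmost entry strictly greater than the inserted value down to the next row. The recording tableau Q records, in position (i, j), the step at which that cell was added to P.
  Insert 1 (step 1): P = [1];  Q = [1]
  Insert 3 (step 2): P = [1, 3];  Q = [1, 2]
  Insert 2 (step 3): P = [1, 2] / [3];  Q = [1, 2] / [3]
  Insert 8 (step 4): P = [1, 2, 8] / [3];  Q = [1, 2, 4] / [3]
  Insert 6 (step 5): P = [1, 2, 6] / [3, 8];  Q = [1, 2, 4] / [3, 5]
  Insert 4 (step 6): P = [1, 2, 4] / [3, 6] / [8];  Q = [1, 2, 4] / [3, 5] / [6]
  Insert 7 (step 7): P = [1, 2, 4, 7] / [3, 6] / [8];  Q = [1, 2, 4, 7] / [3, 5] / [6]
  Insert 5 (step 8): P = [1, 2, 4, 5] / [3, 6, 7] / [8];  Q = [1, 2, 4, 7] / [3, 5, 8] / [6]
Final shape: (4, 3, 1).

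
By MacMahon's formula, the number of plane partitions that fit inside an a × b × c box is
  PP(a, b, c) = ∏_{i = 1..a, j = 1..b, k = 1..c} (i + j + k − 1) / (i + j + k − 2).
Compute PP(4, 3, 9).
PP(4, 3, 9) = 13026013

Evaluate the triple product over i = 1..4, j = 1..3, k = 1..9. The factors are (2/1) · (3/2) · (4/3) · (5/4) · (6/5) · (7/6) · (8/7) · (9/8) · … (108 factors total). The numerators and denominators telescope so the product is an integer; carrying out the multiplication exactly gives PP(4, 3, 9) = 13026013.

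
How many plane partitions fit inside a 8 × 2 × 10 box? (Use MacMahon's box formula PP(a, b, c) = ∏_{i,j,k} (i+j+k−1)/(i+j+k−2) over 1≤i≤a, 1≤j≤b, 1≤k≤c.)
PP(8, 2, 10) = 367479684

Evaluate the triple product over i = 1..8, j = 1..2, k = 1..10. The factors are (2/1) · (3/2) · (4/3) · (5/4) · (6/5) · (7/6) · (8/7) · (9/8) · … (160 factors total). The numerators and denominators telescope so the product is an integer; carrying out the multiplication exactly gives PP(8, 2, 10) = 367479684.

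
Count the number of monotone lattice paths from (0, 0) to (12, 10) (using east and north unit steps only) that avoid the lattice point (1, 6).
Number of paths = 637091

Total paths from (0, 0) to (12, 10): C(22, 12) = 646646. Paths through (1, 6): (paths (0, 0) → (1, 6)) × (paths (1, 6) → (12, 10)) = C(7, 1) · C(15, 11) = 7 · 1365 = 9555. Avoidance count = 646646 − 9555 = 637091.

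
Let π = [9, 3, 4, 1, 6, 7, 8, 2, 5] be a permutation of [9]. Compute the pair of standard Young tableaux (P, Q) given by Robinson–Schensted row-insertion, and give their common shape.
P = [1, 2, 5, 7, 8] / [3, 4, 6] / [9];  Q = [1, 3, 5, 6, 7] / [2, 8, 9] / [4];  common shape = (5, 3, 1)

Row-insert the values π_1, π_2, … into P one at a time, bumping the leftmost entry strictly greater than the inserted value down to the next row. The recording tableau Q records, in position (i, j), the step at which that cell was added to P.
  Insert 9 (step 1): P = [9];  Q = [1]
  Insert 3 (step 2): P = [3] / [9];  Q = [1] / [2]
  Insert 4 (step 3): P = [3, 4] / [9];  Q = [1, 3] / [2]
  Insert 1 (step 4): P = [1, 4] / [3] / [9];  Q = [1, 3] / [2] / [4]
  Insert 6 (step 5): P = [1, 4, 6] / [3] / [9];  Q = [1, 3, 5] / [2] / [4]
  Insert 7 (step 6): P = [1, 4, 6, 7] / [3] / [9];  Q = [1, 3, 5, 6] / [2] / [4]
  Insert 8 (step 7): P = [1, 4, 6, 7, 8] / [3] / [9];  Q = [1, 3, 5, 6, 7] / [2] / [4]
  Insert 2 (step 8): P = [1, 2, 6, 7, 8] / [3, 4] / [9];  Q = [1, 3, 5, 6, 7] / [2, 8] / [4]
  Insert 5 (step 9): P = [1, 2, 5, 7, 8] / [3, 4, 6] / [9];  Q = [1, 3, 5, 6, 7] / [2, 8, 9] / [4]
Final shape: (5, 3, 1).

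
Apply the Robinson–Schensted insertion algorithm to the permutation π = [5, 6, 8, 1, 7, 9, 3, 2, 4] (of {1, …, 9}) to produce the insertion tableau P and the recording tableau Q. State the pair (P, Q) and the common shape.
P = [1, 2, 4, 9] / [3, 6, 7] / [5] / [8];  Q = [1, 2, 3, 6] / [4, 5, 9] / [7] / [8];  common shape = (4, 3, 1, 1)

Row-insert the values π_1, π_2, … into P one at a time, bumping the leftmost entry strictly greater than the inserted value down to the next row. The recording tableau Q records, in position (i, j), the step at which that cell was added to P.
  Insert 5 (step 1): P = [5];  Q = [1]
  Insert 6 (step 2): P = [5, 6];  Q = [1, 2]
  Insert 8 (step 3): P = [5, 6, 8];  Q = [1, 2, 3]
  Insert 1 (step 4): P = [1, 6, 8] / [5];  Q = [1, 2, 3] / [4]
  Insert 7 (step 5): P = [1, 6, 7] / [5, 8];  Q = [1, 2, 3] / [4, 5]
  Insert 9 (step 6): P = [1, 6, 7, 9] / [5, 8];  Q = [1, 2, 3, 6] / [4, 5]
  Insert 3 (step 7): P = [1, 3, 7, 9] / [5, 6] / [8];  Q = [1, 2, 3, 6] / [4, 5] / [7]
  Insert 2 (step 8): P = [1, 2, 7, 9] / [3, 6] / [5] / [8];  Q = [1, 2, 3, 6] / [4, 5] / [7] / [8]
  Insert 4 (step 9): P = [1, 2, 4, 9] / [3, 6, 7] / [5] / [8];  Q = [1, 2, 3, 6] / [4, 5, 9] / [7] / [8]
Final shape: (4, 3, 1, 1).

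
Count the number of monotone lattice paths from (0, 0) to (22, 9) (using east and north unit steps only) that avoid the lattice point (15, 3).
Number of paths = 18759819

Total paths from (0, 0) to (22, 9): C(31, 22) = 20160075. Paths through (15, 3): (paths (0, 0) → (15, 3)) × (paths (15, 3) → (22, 9)) = C(18, 15) · C(13, 7) = 816 · 1716 = 1400256. Avoidance count = 20160075 − 1400256 = 18759819.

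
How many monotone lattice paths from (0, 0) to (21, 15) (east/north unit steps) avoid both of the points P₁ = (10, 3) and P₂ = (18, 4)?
Number of paths = 5179482528

Inclusion–exclusion. Total paths: C(36, 21) = 5567902560. Through P₁: C(13, 10)·C(23, 11) = 386694308. Through P₂: C(22, 18)·C(14, 3) = 2662660. Since P₁ is strictly southwest of P₂, a monotone path through both must visit P₁ then P₂; paths through both = C(13, 10)·C(9, 8)·C(14, 3) = 936936. Avoid both = 5567902560 − 386694308 − 2662660 + 936936 = 5179482528.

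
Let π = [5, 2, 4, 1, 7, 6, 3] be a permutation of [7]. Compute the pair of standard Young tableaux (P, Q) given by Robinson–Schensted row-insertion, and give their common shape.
P = [1, 3, 6] / [2, 4] / [5, 7];  Q = [1, 3, 5] / [2, 6] / [4, 7];  common shape = (3, 2, 2)

Row-insert the values π_1, π_2, … into P one at a time, bumping the leftmost entry strictly greater than the inserted value down to the next row. The recording tableau Q records, in position (i, j), the step at which that cell was added to P.
  Insert 5 (step 1): P = [5];  Q = [1]
  Insert 2 (step 2): P = [2] / [5];  Q = [1] / [2]
  Insert 4 (step 3): P = [2, 4] / [5];  Q = [1, 3] / [2]
  Insert 1 (step 4): P = [1, 4] / [2] / [5];  Q = [1, 3] / [2] / [4]
  Insert 7 (step 5): P = [1, 4, 7] / [2] / [5];  Q = [1, 3, 5] / [2] / [4]
  Insert 6 (step 6): P = [1, 4, 6] / [2, 7] / [5];  Q = [1, 3, 5] / [2, 6] / [4]
  Insert 3 (step 7): P = [1, 3, 6] / [2, 4] / [5, 7];  Q = [1, 3, 5] / [2, 6] / [4, 7]
Final shape: (3, 2, 2).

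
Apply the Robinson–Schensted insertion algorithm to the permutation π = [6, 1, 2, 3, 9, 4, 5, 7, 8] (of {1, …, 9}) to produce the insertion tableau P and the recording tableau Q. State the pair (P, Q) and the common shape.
P = [1, 2, 3, 4, 5, 7, 8] / [6, 9];  Q = [1, 3, 4, 5, 7, 8, 9] / [2, 6];  common shape = (7, 2)

Row-insert the values π_1, π_2, … into P one at a time, bumping the leftmost entry strictly greater than the inserted value down to the next row. The recording tableau Q records, in position (i, j), the step at which that cell was added to P.
  Insert 6 (step 1): P = [6];  Q = [1]
  Insert 1 (step 2): P = [1] / [6];  Q = [1] / [2]
  Insert 2 (step 3): P = [1, 2] / [6];  Q = [1, 3] / [2]
  Insert 3 (step 4): P = [1, 2, 3] / [6];  Q = [1, 3, 4] / [2]
  Insert 9 (step 5): P = [1, 2, 3, 9] / [6];  Q = [1, 3, 4, 5] / [2]
  Insert 4 (step 6): P = [1, 2, 3, 4] / [6, 9];  Q = [1, 3, 4, 5] / [2, 6]
  Insert 5 (step 7): P = [1, 2, 3, 4, 5] / [6, 9];  Q = [1, 3, 4, 5, 7] / [2, 6]
  Insert 7 (step 8): P = [1, 2, 3, 4, 5, 7] / [6, 9];  Q = [1, 3, 4, 5, 7, 8] / [2, 6]
  Insert 8 (step 9): P = [1, 2, 3, 4, 5, 7, 8] / [6, 9];  Q = [1, 3, 4, 5, 7, 8, 9] / [2, 6]
Final shape: (7, 2).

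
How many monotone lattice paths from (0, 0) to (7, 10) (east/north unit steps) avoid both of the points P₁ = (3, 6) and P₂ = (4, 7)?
Number of paths = 10328

Inclusion–exclusion. Total paths: C(17, 7) = 19448. Through P₁: C(9, 3)·C(8, 4) = 5880. Through P₂: C(11, 4)·C(6, 3) = 6600. Since P₁ is strictly southwest of P₂, a monotone path through both must visit P₁ then P₂; paths through both = C(9, 3)·C(2, 1)·C(6, 3) = 3360. Avoid both = 19448 − 5880 − 6600 + 3360 = 10328.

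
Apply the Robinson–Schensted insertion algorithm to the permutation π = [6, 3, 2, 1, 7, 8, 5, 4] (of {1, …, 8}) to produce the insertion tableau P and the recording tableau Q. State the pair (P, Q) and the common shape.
P = [1, 4, 8] / [2, 5] / [3, 7] / [6];  Q = [1, 5, 6] / [2, 7] / [3, 8] / [4];  common shape = (3, 2, 2, 1)

Row-insert the values π_1, π_2, … into P one at a time, bumping the leftmost entry strictly greater than the inserted value down to the next row. The recording tableau Q records, in position (i, j), the step at which that cell was added to P.
  Insert 6 (step 1): P = [6];  Q = [1]
  Insert 3 (step 2): P = [3] / [6];  Q = [1] / [2]
  Insert 2 (step 3): P = [2] / [3] / [6];  Q = [1] / [2] / [3]
  Insert 1 (step 4): P = [1] / [2] / [3] / [6];  Q = [1] / [2] / [3] / [4]
  Insert 7 (step 5): P = [1, 7] / [2] / [3] / [6];  Q = [1, 5] / [2] / [3] / [4]
  Insert 8 (step 6): P = [1, 7, 8] / [2] / [3] / [6];  Q = [1, 5, 6] / [2] / [3] / [4]
  Insert 5 (step 7): P = [1, 5, 8] / [2, 7] / [3] / [6];  Q = [1, 5, 6] / [2, 7] / [3] / [4]
  Insert 4 (step 8): P = [1, 4, 8] / [2, 5] / [3, 7] / [6];  Q = [1, 5, 6] / [2, 7] / [3, 8] / [4]
Final shape: (3, 2, 2, 1).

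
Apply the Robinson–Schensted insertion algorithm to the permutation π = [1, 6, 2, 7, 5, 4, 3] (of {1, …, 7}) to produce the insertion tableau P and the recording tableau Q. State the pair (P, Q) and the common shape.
P = [1, 2, 3] / [4, 7] / [5] / [6];  Q = [1, 2, 4] / [3, 5] / [6] / [7];  common shape = (3, 2, 1, 1)

Row-insert the values π_1, π_2, … into P one at a time, bumping the leftmost entry strictly greater than the inserted value down to the next row. The recording tableau Q records, in position (i, j), the step at which that cell was added to P.
  Insert 1 (step 1): P = [1];  Q = [1]
  Insert 6 (step 2): P = [1, 6];  Q = [1, 2]
  Insert 2 (step 3): P = [1, 2] / [6];  Q = [1, 2] / [3]
  Insert 7 (step 4): P = [1, 2, 7] / [6];  Q = [1, 2, 4] / [3]
  Insert 5 (step 5): P = [1, 2, 5] / [6, 7];  Q = [1, 2, 4] / [3, 5]
  Insert 4 (step 6): P = [1, 2, 4] / [5, 7] / [6];  Q = [1, 2, 4] / [3, 5] / [6]
  Insert 3 (step 7): P = [1, 2, 3] / [4, 7] / [5] / [6];  Q = [1, 2, 4] / [3, 5] / [6] / [7]
Final shape: (3, 2, 1, 1).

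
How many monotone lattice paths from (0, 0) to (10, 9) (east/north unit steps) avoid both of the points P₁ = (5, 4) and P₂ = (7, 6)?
Number of paths = 41426

Inclusion–exclusion. Total paths: C(19, 10) = 92378. Through P₁: C(9, 5)·C(10, 5) = 31752. Through P₂: C(13, 7)·C(6, 3) = 34320. Since P₁ is strictly southwest of P₂, a monotone path through both must visit P₁ then P₂; paths through both = C(9, 5)·C(4, 2)·C(6, 3) = 15120. Avoid both = 92378 − 31752 − 34320 + 15120 = 41426.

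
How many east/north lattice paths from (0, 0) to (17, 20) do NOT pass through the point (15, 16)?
Number of paths = 11397265785

Total paths from (0, 0) to (17, 20): C(37, 17) = 15905368710. Paths through (15, 16): (paths (0, 0) → (15, 16)) × (paths (15, 16) → (17, 20)) = C(31, 15) · C(6, 2) = 300540195 · 15 = 4508102925. Avoidance count = 15905368710 − 4508102925 = 11397265785.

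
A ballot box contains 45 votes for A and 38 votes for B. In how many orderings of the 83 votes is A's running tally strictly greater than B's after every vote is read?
Strict-lead orderings = 53185384447358700405960

Total orderings of the 83 votes with 45 for A: C(83, 45) = 630626701304396019099240. By the Bertrand ballot formula (Cycle Lemma / reflection principle), the number of orderings in which A is strictly ahead of B throughout is (p − q)/(p + q) · C(p + q, p) = (45 − 38)/(45 + 38) · 630626701304396019099240 = 53185384447358700405960.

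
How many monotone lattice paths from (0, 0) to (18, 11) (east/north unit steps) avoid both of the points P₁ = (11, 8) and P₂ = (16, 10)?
Number of paths = 14353911

Inclusion–exclusion. Total paths: C(29, 18) = 34597290. Through P₁: C(19, 11)·C(10, 7) = 9069840. Through P₂: C(26, 16)·C(3, 2) = 15935205. Since P₁ is strictly southwest of P₂, a monotone path through both must visit P₁ then P₂; paths through both = C(19, 11)·C(7, 5)·C(3, 2) = 4761666. Avoid both = 34597290 − 9069840 − 15935205 + 4761666 = 14353911.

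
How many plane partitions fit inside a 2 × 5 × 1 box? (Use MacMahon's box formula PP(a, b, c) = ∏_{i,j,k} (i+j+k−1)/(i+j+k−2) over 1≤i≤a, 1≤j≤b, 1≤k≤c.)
PP(2, 5, 1) = 21

Evaluate the triple product over i = 1..2, j = 1..5, k = 1..1. The factors are (2/1) · (3/2) · (4/3) · (5/4) · (6/5) · (3/2) · (4/3) · (5/4) · … (10 factors total). The numerators and denominators telescope so the product is an integer; carrying out the multiplication exactly gives PP(2, 5, 1) = 21.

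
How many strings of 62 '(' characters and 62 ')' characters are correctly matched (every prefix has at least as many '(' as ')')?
C_62 = 24139737743045626825711458546273312

These balanced parentheses are counted by the Catalan number C_n = (1/(n + 1)) · C(2n, n). For n = 62: C_62 = (1/63) · C(124, 62) = 1520803477811874490019821888415218656/63 = 24139737743045626825711458546273312.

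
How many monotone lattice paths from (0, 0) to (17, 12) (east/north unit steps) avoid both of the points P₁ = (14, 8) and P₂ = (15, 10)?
Number of paths = 26847285

Inclusion–exclusion. Total paths: C(29, 17) = 51895935. Through P₁: C(22, 14)·C(7, 3) = 11191950. Through P₂: C(25, 15)·C(4, 2) = 19612560. Since P₁ is strictly southwest of P₂, a monotone path through both must visit P₁ then P₂; paths through both = C(22, 14)·C(3, 1)·C(4, 2) = 5755860. Avoid both = 51895935 − 11191950 − 19612560 + 5755860 = 26847285.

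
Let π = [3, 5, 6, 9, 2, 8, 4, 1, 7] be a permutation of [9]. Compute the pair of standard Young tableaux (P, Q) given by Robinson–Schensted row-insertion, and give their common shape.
P = [1, 4, 6, 7] / [2, 5, 8] / [3] / [9];  Q = [1, 2, 3, 4] / [5, 6, 9] / [7] / [8];  common shape = (4, 3, 1, 1)

Row-insert the values π_1, π_2, … into P one at a time, bumping the leftmost entry strictly greater than the inserted value down to the next row. The recording tableau Q records, in position (i, j), the step at which that cell was added to P.
  Insert 3 (step 1): P = [3];  Q = [1]
  Insert 5 (step 2): P = [3, 5];  Q = [1, 2]
  Insert 6 (step 3): P = [3, 5, 6];  Q = [1, 2, 3]
  Insert 9 (step 4): P = [3, 5, 6, 9];  Q = [1, 2, 3, 4]
  Insert 2 (step 5): P = [2, 5, 6, 9] / [3];  Q = [1, 2, 3, 4] / [5]
  Insert 8 (step 6): P = [2, 5, 6, 8] / [3, 9];  Q = [1, 2, 3, 4] / [5, 6]
  Insert 4 (step 7): P = [2, 4, 6, 8] / [3, 5] / [9];  Q = [1, 2, 3, 4] / [5, 6] / [7]
  Insert 1 (step 8): P = [1, 4, 6, 8] / [2, 5] / [3] / [9];  Q = [1, 2, 3, 4] / [5, 6] / [7] / [8]
  Insert 7 (step 9): P = [1, 4, 6, 7] / [2, 5, 8] / [3] / [9];  Q = [1, 2, 3, 4] / [5, 6, 9] / [7] / [8]
Final shape: (4, 3, 1, 1).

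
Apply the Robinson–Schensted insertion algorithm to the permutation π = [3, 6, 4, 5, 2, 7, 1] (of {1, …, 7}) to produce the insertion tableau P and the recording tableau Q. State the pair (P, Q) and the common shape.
P = [1, 4, 5, 7] / [2] / [3] / [6];  Q = [1, 2, 4, 6] / [3] / [5] / [7];  common shape = (4, 1, 1, 1)

Row-insert the values π_1, π_2, … into P one at a time, bumping the leftmost entry strictly greater than the inserted value down to the next row. The recording tableau Q records, in position (i, j), the step at which that cell was added to P.
  Insert 3 (step 1): P = [3];  Q = [1]
  Insert 6 (step 2): P = [3, 6];  Q = [1, 2]
  Insert 4 (step 3): P = [3, 4] / [6];  Q = [1, 2] / [3]
  Insert 5 (step 4): P = [3, 4, 5] / [6];  Q = [1, 2, 4] / [3]
  Insert 2 (step 5): P = [2, 4, 5] / [3] / [6];  Q = [1, 2, 4] / [3] / [5]
  Insert 7 (step 6): P = [2, 4, 5, 7] / [3] / [6];  Q = [1, 2, 4, 6] / [3] / [5]
  Insert 1 (step 7): P = [1, 4, 5, 7] / [2] / [3] / [6];  Q = [1, 2, 4, 6] / [3] / [5] / [7]
Final shape: (4, 1, 1, 1).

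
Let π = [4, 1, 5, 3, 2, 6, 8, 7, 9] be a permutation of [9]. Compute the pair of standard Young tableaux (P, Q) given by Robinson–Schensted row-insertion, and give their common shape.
P = [1, 2, 6, 7, 9] / [3, 5, 8] / [4];  Q = [1, 3, 6, 7, 9] / [2, 4, 8] / [5];  common shape = (5, 3, 1)

Row-insert the values π_1, π_2, … into P one at a time, bumping the leftmost entry strictly greater than the inserted value down to the next row. The recording tableau Q records, in position (i, j), the step at which that cell was added to P.
  Insert 4 (step 1): P = [4];  Q = [1]
  Insert 1 (step 2): P = [1] / [4];  Q = [1] / [2]
  Insert 5 (step 3): P = [1, 5] / [4];  Q = [1, 3] / [2]
  Insert 3 (step 4): P = [1, 3] / [4, 5];  Q = [1, 3] / [2, 4]
  Insert 2 (step 5): P = [1, 2] / [3, 5] / [4];  Q = [1, 3] / [2, 4] / [5]
  Insert 6 (step 6): P = [1, 2, 6] / [3, 5] / [4];  Q = [1, 3, 6] / [2, 4] / [5]
  Insert 8 (step 7): P = [1, 2, 6, 8] / [3, 5] / [4];  Q = [1, 3, 6, 7] / [2, 4] / [5]
  Insert 7 (step 8): P = [1, 2, 6, 7] / [3, 5, 8] / [4];  Q = [1, 3, 6, 7] / [2, 4, 8] / [5]
  Insert 9 (step 9): P = [1, 2, 6, 7, 9] / [3, 5, 8] / [4];  Q = [1, 3, 6, 7, 9] / [2, 4, 8] / [5]
Final shape: (5, 3, 1).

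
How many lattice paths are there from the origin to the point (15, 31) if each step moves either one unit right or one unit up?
Number of paths = 511738760544

A monotone lattice path from (0, 0) to (15, 31) consists of 15 east steps and 31 north steps in some order, so it is determined by which 15 of the 46 steps are east. The count is C(46, 15) = 511738760544.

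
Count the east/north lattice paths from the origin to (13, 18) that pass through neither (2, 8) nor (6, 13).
Number of paths = 173382951

Inclusion–exclusion. Total paths: C(31, 13) = 206253075. Through P₁: C(10, 2)·C(21, 11) = 15872220. Through P₂: C(19, 6)·C(12, 7) = 21488544. Since P₁ is strictly southwest of P₂, a monotone path through both must visit P₁ then P₂; paths through both = C(10, 2)·C(9, 4)·C(12, 7) = 4490640. Avoid both = 206253075 − 15872220 − 21488544 + 4490640 = 173382951.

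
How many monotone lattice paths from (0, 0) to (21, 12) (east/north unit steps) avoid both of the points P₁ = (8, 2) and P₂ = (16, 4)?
Number of paths = 299705010

Inclusion–exclusion. Total paths: C(33, 21) = 354817320. Through P₁: C(10, 8)·C(23, 13) = 51482970. Through P₂: C(20, 16)·C(13, 5) = 6235515. Since P₁ is strictly southwest of P₂, a monotone path through both must visit P₁ then P₂; paths through both = C(10, 8)·C(10, 8)·C(13, 5) = 2606175. Avoid both = 354817320 − 51482970 − 6235515 + 2606175 = 299705010.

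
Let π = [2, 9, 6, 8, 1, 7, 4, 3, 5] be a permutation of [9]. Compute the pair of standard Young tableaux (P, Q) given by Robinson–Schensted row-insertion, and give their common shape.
P = [1, 3, 5] / [2, 4, 7] / [6] / [8] / [9];  Q = [1, 2, 4] / [3, 6, 9] / [5] / [7] / [8];  common shape = (3, 3, 1, 1, 1)

Row-insert the values π_1, π_2, … into P one at a time, bumping the leftmost entry strictly greater than the inserted value down to the next row. The recording tableau Q records, in position (i, j), the step at which that cell was added to P.
  Insert 2 (step 1): P = [2];  Q = [1]
  Insert 9 (step 2): P = [2, 9];  Q = [1, 2]
  Insert 6 (step 3): P = [2, 6] / [9];  Q = [1, 2] / [3]
  Insert 8 (step 4): P = [2, 6, 8] / [9];  Q = [1, 2, 4] / [3]
  Insert 1 (step 5): P = [1, 6, 8] / [2] / [9];  Q = [1, 2, 4] / [3] / [5]
  Insert 7 (step 6): P = [1, 6, 7] / [2, 8] / [9];  Q = [1, 2, 4] / [3, 6] / [5]
  Insert 4 (step 7): P = [1, 4, 7] / [2, 6] / [8] / [9];  Q = [1, 2, 4] / [3, 6] / [5] / [7]
  Insert 3 (step 8): P = [1, 3, 7] / [2, 4] / [6] / [8] / [9];  Q = [1, 2, 4] / [3, 6] / [5] / [7] / [8]
  Insert 5 (step 9): P = [1, 3, 5] / [2, 4, 7] / [6] / [8] / [9];  Q = [1, 2, 4] / [3, 6, 9] / [5] / [7] / [8]
Final shape: (3, 3, 1, 1, 1).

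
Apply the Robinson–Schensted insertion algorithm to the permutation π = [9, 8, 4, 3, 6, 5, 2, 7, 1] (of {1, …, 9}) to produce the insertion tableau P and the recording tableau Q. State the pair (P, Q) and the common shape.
P = [1, 5, 7] / [2, 6] / [3] / [4] / [8] / [9];  Q = [1, 5, 8] / [2, 6] / [3] / [4] / [7] / [9];  common shape = (3, 2, 1, 1, 1, 1)

Row-insert the values π_1, π_2, … into P one at a time, bumping the leftmost entry strictly greater than the inserted value down to the next row. The recording tableau Q records, in position (i, j), the step at which that cell was added to P.
  Insert 9 (step 1): P = [9];  Q = [1]
  Insert 8 (step 2): P = [8] / [9];  Q = [1] / [2]
  Insert 4 (step 3): P = [4] / [8] / [9];  Q = [1] / [2] / [3]
  Insert 3 (step 4): P = [3] / [4] / [8] / [9];  Q = [1] / [2] / [3] / [4]
  Insert 6 (step 5): P = [3, 6] / [4] / [8] / [9];  Q = [1, 5] / [2] / [3] / [4]
  Insert 5 (step 6): P = [3, 5] / [4, 6] / [8] / [9];  Q = [1, 5] / [2, 6] / [3] / [4]
  Insert 2 (step 7): P = [2, 5] / [3, 6] / [4] / [8] / [9];  Q = [1, 5] / [2, 6] / [3] / [4] / [7]
  Insert 7 (step 8): P = [2, 5, 7] / [3, 6] / [4] / [8] / [9];  Q = [1, 5, 8] / [2, 6] / [3] / [4] / [7]
  Insert 1 (step 9): P = [1, 5, 7] / [2, 6] / [3] / [4] / [8] / [9];  Q = [1, 5, 8] / [2, 6] / [3] / [4] / [7] / [9]
Final shape: (3, 2, 1, 1, 1, 1).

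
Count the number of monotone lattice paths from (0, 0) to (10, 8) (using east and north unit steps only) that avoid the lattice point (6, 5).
Number of paths = 27588

Total paths from (0, 0) to (10, 8): C(18, 10) = 43758. Paths through (6, 5): (paths (0, 0) → (6, 5)) × (paths (6, 5) → (10, 8)) = C(11, 6) · C(7, 4) = 462 · 35 = 16170. Avoidance count = 43758 − 16170 = 27588.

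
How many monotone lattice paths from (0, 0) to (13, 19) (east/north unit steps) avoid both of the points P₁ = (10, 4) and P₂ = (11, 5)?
Number of paths = 346272864

Inclusion–exclusion. Total paths: C(32, 13) = 347373600. Through P₁: C(14, 10)·C(18, 3) = 816816. Through P₂: C(16, 11)·C(16, 2) = 524160. Since P₁ is strictly southwest of P₂, a monotone path through both must visit P₁ then P₂; paths through both = C(14, 10)·C(2, 1)·C(16, 2) = 240240. Avoid both = 347373600 − 816816 − 524160 + 240240 = 346272864.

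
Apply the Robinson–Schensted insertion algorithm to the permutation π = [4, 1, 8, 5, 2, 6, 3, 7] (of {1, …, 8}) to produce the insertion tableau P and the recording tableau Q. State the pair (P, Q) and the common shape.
P = [1, 2, 3, 7] / [4, 5, 6] / [8];  Q = [1, 3, 6, 8] / [2, 4, 7] / [5];  common shape = (4, 3, 1)

Row-insert the values π_1, π_2, … into P one at a time, bumping the leftmost entry strictly greater than the inserted value down to the next row. The recording tableau Q records, in position (i, j), the step at which that cell was added to P.
  Insert 4 (step 1): P = [4];  Q = [1]
  Insert 1 (step 2): P = [1] / [4];  Q = [1] / [2]
  Insert 8 (step 3): P = [1, 8] / [4];  Q = [1, 3] / [2]
  Insert 5 (step 4): P = [1, 5] / [4, 8];  Q = [1, 3] / [2, 4]
  Insert 2 (step 5): P = [1, 2] / [4, 5] / [8];  Q = [1, 3] / [2, 4] / [5]
  Insert 6 (step 6): P = [1, 2, 6] / [4, 5] / [8];  Q = [1, 3, 6] / [2, 4] / [5]
  Insert 3 (step 7): P = [1, 2, 3] / [4, 5, 6] / [8];  Q = [1, 3, 6] / [2, 4, 7] / [5]
  Insert 7 (step 8): P = [1, 2, 3, 7] / [4, 5, 6] / [8];  Q = [1, 3, 6, 8] / [2, 4, 7] / [5]
Final shape: (4, 3, 1).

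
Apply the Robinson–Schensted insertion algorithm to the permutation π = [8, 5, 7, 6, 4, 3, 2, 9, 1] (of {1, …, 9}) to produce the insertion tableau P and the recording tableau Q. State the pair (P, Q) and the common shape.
P = [1, 6, 9] / [2] / [3] / [4] / [5] / [7] / [8];  Q = [1, 3, 8] / [2] / [4] / [5] / [6] / [7] / [9];  common shape = (3, 1, 1, 1, 1, 1, 1)

Row-insert the values π_1, π_2, … into P one at a time, bumping the leftmost entry strictly greater than the inserted value down to the next row. The recording tableau Q records, in position (i, j), the step at which that cell was added to P.
  Insert 8 (step 1): P = [8];  Q = [1]
  Insert 5 (step 2): P = [5] / [8];  Q = [1] / [2]
  Insert 7 (step 3): P = [5, 7] / [8];  Q = [1, 3] / [2]
  Insert 6 (step 4): P = [5, 6] / [7] / [8];  Q = [1, 3] / [2] / [4]
  Insert 4 (step 5): P = [4, 6] / [5] / [7] / [8];  Q = [1, 3] / [2] / [4] / [5]
  Insert 3 (step 6): P = [3, 6] / [4] / [5] / [7] / [8];  Q = [1, 3] / [2] / [4] / [5] / [6]
  Insert 2 (step 7): P = [2, 6] / [3] / [4] / [5] / [7] / [8];  Q = [1, 3] / [2] / [4] / [5] / [6] / [7]
  Insert 9 (step 8): P = [2, 6, 9] / [3] / [4] / [5] / [7] / [8];  Q = [1, 3, 8] / [2] / [4] / [5] / [6] / [7]
  Insert 1 (step 9): P = [1, 6, 9] / [2] / [3] / [4] / [5] / [7] / [8];  Q = [1, 3, 8] / [2] / [4] / [5] / [6] / [7] / [9]
Final shape: (3, 1, 1, 1, 1, 1, 1).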